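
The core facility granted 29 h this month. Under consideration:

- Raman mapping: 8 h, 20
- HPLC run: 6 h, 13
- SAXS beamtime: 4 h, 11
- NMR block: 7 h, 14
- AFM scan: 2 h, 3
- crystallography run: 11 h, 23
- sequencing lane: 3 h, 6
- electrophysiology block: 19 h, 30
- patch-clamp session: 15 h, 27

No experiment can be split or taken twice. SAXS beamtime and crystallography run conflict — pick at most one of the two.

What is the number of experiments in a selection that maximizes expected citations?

5

Best achievable expected citations is 64.
Raman mapping + HPLC run + SAXS beamtime + NMR block + sequencing lane hits 64 at 28 h.
Every optimal selection uses 5 experiments.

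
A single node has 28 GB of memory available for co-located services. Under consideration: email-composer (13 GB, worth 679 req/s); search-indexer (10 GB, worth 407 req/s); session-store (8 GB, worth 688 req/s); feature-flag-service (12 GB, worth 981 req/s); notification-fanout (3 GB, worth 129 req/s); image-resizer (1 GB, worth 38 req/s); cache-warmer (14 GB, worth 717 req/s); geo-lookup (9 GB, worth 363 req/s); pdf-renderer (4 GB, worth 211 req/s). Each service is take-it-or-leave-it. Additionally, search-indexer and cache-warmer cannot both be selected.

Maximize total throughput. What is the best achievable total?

Best packing: session-store + feature-flag-service + notification-fanout + image-resizer + pdf-renderer — 28 GB, 2047 total.
The closest alternative, session-store + feature-flag-service + notification-fanout + pdf-renderer, reaches only 2009.

2047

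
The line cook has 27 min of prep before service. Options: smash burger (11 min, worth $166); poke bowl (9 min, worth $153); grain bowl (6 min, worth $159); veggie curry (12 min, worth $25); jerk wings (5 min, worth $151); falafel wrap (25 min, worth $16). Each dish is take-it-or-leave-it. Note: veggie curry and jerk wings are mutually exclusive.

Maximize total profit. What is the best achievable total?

478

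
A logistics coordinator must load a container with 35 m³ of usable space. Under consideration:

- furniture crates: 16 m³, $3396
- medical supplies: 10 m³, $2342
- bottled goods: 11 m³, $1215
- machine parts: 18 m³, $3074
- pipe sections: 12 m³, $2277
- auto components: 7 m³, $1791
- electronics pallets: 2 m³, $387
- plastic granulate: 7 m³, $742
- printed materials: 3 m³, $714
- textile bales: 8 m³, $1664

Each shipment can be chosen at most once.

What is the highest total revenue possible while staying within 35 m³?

Density check — auto components 255.86, printed materials 238.00, medical supplies 234.20 are the best per m³.
Greedy by ratio would take medical supplies + auto components + electronics pallets + printed materials + textile bales: 30 m³ used, total 6898.
The 11 m³ tied up in printed materials and textile bales is better spent on furniture crates — total rises to 7916 (35 m³).
An exhaustive check of the 1024 subsets confirms 7916.

7916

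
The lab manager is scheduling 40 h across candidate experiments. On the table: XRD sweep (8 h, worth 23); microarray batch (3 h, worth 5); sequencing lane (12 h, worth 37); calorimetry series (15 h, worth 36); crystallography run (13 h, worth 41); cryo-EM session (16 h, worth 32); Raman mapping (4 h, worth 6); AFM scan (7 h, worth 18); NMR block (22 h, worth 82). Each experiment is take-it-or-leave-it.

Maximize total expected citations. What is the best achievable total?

Density check — NMR block 3.73, crystallography run 3.15, sequencing lane 3.08 are the best per h.
Taking the top-ratio experiments first gives microarray batch + crystallography run + NMR block for 128 (38 h).
The 3 h tied up in microarray batch is better spent on Raman mapping — total rises to 129 (39 h).
Every other selection either busts 40 h or fails to beat 129.

129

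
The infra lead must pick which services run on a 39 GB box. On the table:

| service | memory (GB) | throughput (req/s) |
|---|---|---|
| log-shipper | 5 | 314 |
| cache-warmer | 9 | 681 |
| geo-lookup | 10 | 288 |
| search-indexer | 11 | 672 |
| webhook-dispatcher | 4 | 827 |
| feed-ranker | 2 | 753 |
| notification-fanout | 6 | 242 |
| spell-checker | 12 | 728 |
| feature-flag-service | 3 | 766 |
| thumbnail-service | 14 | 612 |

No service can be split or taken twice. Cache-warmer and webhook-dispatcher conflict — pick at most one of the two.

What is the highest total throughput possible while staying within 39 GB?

4060

Taking log-shipper + search-indexer + webhook-dispatcher + feed-ranker + spell-checker + feature-flag-service: 37 GB used, 4060 in throughput.
The closest alternative, search-indexer + webhook-dispatcher + feed-ranker + notification-fanout + spell-checker + feature-flag-service, reaches only 3988.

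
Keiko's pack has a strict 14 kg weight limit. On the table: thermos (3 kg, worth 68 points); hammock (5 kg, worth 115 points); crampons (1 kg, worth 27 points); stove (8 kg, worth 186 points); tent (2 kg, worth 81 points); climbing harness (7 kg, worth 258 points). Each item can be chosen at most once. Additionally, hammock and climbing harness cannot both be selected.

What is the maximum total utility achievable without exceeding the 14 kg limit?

434

Density check — tent 40.50, climbing harness 36.86, crampons 27.00, stove 23.25 are the best per kg.
Taking thermos + crampons + tent + climbing harness: 13 kg used, 434 in utility.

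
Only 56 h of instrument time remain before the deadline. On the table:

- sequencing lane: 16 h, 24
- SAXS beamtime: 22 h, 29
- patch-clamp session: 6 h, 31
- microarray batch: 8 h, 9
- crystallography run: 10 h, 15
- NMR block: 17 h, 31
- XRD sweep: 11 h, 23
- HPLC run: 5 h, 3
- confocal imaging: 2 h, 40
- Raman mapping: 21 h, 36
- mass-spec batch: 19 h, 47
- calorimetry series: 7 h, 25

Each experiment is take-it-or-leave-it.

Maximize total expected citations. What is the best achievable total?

181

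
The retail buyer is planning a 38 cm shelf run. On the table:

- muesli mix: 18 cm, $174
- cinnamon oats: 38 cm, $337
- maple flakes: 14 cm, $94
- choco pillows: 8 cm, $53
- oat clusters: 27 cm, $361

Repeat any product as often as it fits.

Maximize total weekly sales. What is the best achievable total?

414

Best packing: choco pillows + oat clusters — 35 cm, 414 total.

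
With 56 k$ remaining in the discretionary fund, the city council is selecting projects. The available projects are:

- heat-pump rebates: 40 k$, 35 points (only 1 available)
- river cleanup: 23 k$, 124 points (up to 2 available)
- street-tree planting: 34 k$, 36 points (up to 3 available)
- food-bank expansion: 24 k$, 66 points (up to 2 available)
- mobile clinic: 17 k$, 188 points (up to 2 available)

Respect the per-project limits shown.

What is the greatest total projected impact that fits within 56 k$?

376

The ratio ordering already packs tightly: 2×mobile clinic, 34 k$, 376.
The spare 22 k$ is too small for any remaining project, and no exchange beats 376.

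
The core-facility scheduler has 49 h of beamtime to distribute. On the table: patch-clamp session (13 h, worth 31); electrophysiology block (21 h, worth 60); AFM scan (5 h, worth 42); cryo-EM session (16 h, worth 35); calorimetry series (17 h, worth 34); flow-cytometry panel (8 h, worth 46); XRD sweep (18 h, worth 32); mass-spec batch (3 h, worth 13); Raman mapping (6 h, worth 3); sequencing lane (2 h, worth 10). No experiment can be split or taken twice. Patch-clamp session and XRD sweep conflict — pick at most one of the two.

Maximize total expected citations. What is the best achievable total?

189

The ratio heuristic lands on electrophysiology block + AFM scan + flow-cytometry panel + mass-spec batch + Raman mapping + sequencing lane (174) but leaves 4 h idle.
Dropping mass-spec batch and Raman mapping frees 9 h; slotting in patch-clamp session (13 h) lifts the total to 189 at 49 h.
Runner-up patch-clamp session + electrophysiology block + AFM scan + flow-cytometry panel tops out at 179.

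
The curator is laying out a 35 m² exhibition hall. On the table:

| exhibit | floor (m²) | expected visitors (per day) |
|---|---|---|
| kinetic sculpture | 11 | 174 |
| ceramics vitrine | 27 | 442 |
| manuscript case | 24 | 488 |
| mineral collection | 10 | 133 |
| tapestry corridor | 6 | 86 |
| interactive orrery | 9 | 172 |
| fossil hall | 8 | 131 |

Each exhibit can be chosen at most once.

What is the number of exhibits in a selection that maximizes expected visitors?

2

The maximum expected visitors within 35 m² is 662.
kinetic sculpture + manuscript case hits 662 at 35 m².
Every optimal selection uses 2 exhibits.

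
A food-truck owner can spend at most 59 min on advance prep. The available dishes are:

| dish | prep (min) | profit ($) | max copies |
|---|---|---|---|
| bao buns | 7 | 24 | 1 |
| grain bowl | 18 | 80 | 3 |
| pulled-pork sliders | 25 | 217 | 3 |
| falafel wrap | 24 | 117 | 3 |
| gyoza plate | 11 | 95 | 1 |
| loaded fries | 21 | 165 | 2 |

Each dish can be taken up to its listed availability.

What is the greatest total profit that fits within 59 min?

477

Density check — pulled-pork sliders 8.68, gyoza plate 8.64, loaded fries 7.86, falafel wrap 4.88 are the best per min.
Taking the top-ratio dishes first gives bao buns + 2×pulled-pork sliders for 458 (57 min).
The 32 min tied up in bao buns and pulled-pork sliders is better spent on gyoza plate + loaded fries — total rises to 477 (57 min).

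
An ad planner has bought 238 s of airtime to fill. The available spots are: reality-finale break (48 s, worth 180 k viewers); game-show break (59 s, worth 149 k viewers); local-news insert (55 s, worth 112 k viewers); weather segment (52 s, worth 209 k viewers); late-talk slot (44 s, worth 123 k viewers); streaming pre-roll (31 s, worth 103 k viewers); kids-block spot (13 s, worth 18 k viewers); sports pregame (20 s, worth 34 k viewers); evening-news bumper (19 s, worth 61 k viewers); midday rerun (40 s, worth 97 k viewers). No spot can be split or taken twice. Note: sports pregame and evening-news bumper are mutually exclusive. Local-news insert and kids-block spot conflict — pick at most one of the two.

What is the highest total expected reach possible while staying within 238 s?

773

The ratio ordering already packs tightly: reality-finale break + weather segment + late-talk slot + streaming pre-roll + evening-news bumper + midday rerun, 234 s, 773.
The spare 4 s is too small for any remaining spot, and no feasible exchange beats 773.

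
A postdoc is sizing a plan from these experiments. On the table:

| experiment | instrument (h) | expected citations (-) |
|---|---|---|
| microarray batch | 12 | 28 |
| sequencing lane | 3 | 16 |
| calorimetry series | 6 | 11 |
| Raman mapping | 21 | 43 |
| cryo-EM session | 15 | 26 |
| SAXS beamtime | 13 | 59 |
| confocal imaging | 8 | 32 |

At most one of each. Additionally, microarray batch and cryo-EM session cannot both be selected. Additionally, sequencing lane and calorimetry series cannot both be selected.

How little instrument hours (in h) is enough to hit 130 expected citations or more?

Need the lightest bundle worth ≥ 130.
microarray batch + sequencing lane + SAXS beamtime + confocal imaging: 135 expected citations at 36 h.
Below 36 h the best achievable stays under 130.

36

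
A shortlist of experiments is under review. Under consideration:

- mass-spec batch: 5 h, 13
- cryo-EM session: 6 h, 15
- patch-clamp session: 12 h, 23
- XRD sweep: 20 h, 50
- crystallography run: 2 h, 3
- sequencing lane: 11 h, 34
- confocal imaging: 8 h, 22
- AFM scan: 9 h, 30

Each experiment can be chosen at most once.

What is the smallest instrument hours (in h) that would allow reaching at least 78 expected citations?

Need the lightest bundle worth ≥ 78.
cryo-EM session + sequencing lane + AFM scan reaches 79 using 26 h.
No combination under 26 h hits 78.

26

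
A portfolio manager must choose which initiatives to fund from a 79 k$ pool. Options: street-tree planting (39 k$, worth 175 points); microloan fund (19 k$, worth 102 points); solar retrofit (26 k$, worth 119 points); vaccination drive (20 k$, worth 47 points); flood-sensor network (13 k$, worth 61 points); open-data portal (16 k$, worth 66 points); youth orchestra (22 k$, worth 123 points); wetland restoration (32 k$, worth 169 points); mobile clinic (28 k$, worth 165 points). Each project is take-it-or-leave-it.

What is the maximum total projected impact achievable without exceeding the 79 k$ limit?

436

Greedy by ratio would take microloan fund + youth orchestra + mobile clinic: 69 k$ used, total 390.
The 22 k$ tied up in youth orchestra is better spent on wetland restoration — total rises to 436 (79 k$).
The closest alternative, flood-sensor network + open-data portal + youth orchestra + mobile clinic, reaches only 415.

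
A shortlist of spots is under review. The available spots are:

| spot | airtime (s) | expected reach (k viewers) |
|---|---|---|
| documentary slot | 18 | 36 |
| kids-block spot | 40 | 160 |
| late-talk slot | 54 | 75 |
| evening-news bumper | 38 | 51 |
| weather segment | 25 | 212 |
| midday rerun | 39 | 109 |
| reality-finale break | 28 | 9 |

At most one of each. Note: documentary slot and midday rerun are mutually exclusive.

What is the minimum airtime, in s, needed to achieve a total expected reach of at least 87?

Minimise s subject to total expected reach ≥ 87.
weather segment reaches 212 using 25 s.
Any bundle with less than 25 s falls short of 87.

25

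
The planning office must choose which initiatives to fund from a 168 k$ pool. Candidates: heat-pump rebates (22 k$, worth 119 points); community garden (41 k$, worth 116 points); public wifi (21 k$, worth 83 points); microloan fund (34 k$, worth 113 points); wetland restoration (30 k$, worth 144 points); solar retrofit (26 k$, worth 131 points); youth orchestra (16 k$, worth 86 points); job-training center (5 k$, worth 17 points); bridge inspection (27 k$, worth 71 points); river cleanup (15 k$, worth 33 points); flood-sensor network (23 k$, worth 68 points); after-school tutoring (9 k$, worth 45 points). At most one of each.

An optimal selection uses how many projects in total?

8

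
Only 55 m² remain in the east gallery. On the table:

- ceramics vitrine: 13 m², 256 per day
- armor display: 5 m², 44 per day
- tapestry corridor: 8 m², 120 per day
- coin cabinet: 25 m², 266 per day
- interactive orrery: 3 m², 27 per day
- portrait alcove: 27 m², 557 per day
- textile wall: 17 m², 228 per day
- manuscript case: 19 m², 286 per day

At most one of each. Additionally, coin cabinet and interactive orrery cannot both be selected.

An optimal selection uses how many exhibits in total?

4

The maximum expected visitors within 55 m² is 977.
For example ceramics vitrine + armor display + tapestry corridor + portrait alcove achieves it, using 53 m².
All optima have 4 exhibits.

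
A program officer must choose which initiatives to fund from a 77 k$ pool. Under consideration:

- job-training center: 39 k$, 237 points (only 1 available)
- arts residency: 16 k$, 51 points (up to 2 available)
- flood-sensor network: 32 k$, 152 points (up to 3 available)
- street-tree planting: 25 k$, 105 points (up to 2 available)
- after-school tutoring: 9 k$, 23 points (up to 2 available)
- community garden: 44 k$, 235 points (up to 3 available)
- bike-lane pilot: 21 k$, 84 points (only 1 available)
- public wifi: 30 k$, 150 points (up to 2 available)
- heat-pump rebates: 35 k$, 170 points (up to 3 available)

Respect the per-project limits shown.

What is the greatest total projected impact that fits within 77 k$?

407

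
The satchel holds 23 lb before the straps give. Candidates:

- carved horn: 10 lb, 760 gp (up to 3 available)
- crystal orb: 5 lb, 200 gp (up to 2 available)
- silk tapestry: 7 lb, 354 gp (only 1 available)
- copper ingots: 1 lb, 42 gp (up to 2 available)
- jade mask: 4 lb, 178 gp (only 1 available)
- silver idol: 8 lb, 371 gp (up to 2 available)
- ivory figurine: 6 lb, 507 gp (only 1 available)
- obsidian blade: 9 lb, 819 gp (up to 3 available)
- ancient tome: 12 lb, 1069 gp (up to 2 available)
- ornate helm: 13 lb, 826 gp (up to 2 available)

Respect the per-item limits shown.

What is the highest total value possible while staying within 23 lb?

1972

By value per lb: obsidian blade 91.00, ancient tome 89.08, ivory figurine 84.50, carved horn 76.00 lead.
Taking the top-ratio items first gives copper ingots + jade mask + 2×obsidian blade for 1858 (23 lb).
Dropping jade mask and obsidian blade frees 13 lb; slotting in copper ingots + ancient tome (13 lb) lifts the total to 1972 at 23 lb.
That's the maximum — no swap from here does better than 1972.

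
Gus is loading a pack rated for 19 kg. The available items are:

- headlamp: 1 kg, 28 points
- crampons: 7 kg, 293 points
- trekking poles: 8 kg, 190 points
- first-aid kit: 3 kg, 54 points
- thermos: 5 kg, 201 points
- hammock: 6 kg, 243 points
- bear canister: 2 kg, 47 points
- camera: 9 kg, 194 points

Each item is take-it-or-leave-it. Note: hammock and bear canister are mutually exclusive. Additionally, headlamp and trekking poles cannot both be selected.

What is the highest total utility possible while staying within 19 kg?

765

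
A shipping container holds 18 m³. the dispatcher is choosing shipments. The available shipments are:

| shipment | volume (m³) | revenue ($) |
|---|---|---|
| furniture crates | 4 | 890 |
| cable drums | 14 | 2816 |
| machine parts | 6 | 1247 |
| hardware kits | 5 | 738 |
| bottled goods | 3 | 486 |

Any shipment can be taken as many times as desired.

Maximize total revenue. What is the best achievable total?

3917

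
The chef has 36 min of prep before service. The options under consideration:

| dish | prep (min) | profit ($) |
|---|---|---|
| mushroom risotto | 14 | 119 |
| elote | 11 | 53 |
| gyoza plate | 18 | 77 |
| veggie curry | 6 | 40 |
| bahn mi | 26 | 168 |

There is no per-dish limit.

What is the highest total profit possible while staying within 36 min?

Taking 2×mushroom risotto + veggie curry: 34 min used, 278 in profit.

278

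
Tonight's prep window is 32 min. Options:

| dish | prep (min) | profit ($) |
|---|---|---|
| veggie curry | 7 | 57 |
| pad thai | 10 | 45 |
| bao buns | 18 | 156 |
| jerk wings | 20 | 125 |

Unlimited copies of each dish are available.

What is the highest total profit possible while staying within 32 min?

270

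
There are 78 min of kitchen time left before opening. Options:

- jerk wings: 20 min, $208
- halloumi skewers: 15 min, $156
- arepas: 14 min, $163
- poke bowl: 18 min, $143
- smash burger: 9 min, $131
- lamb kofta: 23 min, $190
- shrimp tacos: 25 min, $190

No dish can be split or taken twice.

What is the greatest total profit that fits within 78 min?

801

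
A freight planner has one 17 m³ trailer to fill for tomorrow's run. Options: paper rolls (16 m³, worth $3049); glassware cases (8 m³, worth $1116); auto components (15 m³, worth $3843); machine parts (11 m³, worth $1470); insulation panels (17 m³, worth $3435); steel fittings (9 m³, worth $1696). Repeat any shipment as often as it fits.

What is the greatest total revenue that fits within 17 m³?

3843

The ratio ordering already packs tightly: auto components, 15 m³, 3843.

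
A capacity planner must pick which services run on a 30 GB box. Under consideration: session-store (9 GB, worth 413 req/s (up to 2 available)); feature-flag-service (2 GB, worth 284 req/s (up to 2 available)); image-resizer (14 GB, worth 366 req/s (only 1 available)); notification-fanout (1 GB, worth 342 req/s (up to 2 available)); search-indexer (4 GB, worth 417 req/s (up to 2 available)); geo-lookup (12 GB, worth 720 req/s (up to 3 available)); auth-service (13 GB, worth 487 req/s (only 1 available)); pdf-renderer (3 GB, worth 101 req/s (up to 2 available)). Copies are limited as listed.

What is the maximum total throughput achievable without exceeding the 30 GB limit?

2907

Density check — notification-fanout 342.00, feature-flag-service 142.00, search-indexer 104.25 are the best per GB.
Best packing: 2×feature-flag-service + 2×notification-fanout + 2×search-indexer + geo-lookup + pdf-renderer — 29 GB, 2907 total.
The spare 1 GB is too small for any remaining service, and no exchange beats 2907.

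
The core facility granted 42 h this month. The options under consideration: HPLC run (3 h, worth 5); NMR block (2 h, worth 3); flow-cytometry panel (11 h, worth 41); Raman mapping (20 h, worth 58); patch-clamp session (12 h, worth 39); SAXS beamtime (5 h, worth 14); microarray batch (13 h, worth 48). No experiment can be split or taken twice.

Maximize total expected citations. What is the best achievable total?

142

Best packing: flow-cytometry panel + patch-clamp session + SAXS beamtime + microarray batch — 41 h, 142 total.
No other feasible combination exceeds 142.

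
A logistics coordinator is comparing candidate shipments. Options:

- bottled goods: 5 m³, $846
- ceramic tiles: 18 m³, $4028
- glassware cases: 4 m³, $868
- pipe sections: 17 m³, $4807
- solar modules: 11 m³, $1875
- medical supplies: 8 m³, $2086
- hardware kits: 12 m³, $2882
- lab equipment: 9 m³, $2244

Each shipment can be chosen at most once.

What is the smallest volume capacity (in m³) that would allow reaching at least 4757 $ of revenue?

Need the lightest bundle worth ≥ 4757.
pipe sections reaches 4807 using 17 m³.
No combination under 17 m³ hits 4757.

17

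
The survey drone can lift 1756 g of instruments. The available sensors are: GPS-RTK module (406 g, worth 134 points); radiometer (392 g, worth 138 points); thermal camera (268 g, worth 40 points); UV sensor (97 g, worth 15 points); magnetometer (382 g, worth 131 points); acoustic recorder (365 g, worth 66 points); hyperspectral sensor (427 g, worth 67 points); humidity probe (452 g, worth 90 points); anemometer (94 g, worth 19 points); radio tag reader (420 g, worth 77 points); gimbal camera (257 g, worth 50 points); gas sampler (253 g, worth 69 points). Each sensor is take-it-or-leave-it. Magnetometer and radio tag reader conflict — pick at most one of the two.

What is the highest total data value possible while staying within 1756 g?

Density check — radiometer 0.35, magnetometer 0.34, GPS-RTK module 0.33, gas sampler 0.27 are the best per g.
Taking the top-ratio sensors first gives GPS-RTK module + radiometer + UV sensor + magnetometer + anemometer + gas sampler for 506 (1624 g).
The 191 g tied up in UV sensor and anemometer is better spent on gimbal camera — total rises to 522 (1690 g).

522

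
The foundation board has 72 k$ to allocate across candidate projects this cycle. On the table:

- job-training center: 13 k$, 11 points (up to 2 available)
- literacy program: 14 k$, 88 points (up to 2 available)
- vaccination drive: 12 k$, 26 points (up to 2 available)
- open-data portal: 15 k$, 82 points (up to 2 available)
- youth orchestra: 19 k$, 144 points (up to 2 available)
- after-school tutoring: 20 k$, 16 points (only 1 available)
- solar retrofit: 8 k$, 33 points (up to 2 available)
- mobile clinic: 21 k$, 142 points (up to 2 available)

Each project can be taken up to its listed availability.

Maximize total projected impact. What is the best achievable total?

Ranking by ratio (projected impact/k$): youth orchestra 7.58, mobile clinic 6.76, literacy program 6.29, open-data portal 5.47.
The ratio heuristic lands on 2×youth orchestra + solar retrofit + mobile clinic (463) but leaves 5 k$ idle.
The 29 k$ tied up in solar retrofit and mobile clinic is better spent on 2×literacy program — total rises to 464 (66 k$).
The spare 6 k$ is too small for any remaining project, and no exchange beats 464.

464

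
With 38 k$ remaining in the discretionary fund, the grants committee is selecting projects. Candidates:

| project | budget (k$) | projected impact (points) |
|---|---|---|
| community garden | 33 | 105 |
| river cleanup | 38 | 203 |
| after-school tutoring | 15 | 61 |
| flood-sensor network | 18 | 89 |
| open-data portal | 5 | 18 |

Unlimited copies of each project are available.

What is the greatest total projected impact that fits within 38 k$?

203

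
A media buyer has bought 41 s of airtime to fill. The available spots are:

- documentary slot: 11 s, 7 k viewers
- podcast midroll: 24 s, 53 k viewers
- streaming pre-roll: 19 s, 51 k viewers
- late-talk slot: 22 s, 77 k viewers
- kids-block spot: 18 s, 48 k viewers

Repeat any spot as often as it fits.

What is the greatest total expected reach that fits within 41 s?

128

Taking streaming pre-roll + late-talk slot: 41 s used, 128 in expected reach.
That's the maximum — no swap from here does better than 128.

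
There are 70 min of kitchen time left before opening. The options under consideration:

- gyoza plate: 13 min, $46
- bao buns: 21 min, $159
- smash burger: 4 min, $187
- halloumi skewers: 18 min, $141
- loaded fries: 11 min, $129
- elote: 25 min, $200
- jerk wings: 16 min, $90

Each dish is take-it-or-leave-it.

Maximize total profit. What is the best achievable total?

706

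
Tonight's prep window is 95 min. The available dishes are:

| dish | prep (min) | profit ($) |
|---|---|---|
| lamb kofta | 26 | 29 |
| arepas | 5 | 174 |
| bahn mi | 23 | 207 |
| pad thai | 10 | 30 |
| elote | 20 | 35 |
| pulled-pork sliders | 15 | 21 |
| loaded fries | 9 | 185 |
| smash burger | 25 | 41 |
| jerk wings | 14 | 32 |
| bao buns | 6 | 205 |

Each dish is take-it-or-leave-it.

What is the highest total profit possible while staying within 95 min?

874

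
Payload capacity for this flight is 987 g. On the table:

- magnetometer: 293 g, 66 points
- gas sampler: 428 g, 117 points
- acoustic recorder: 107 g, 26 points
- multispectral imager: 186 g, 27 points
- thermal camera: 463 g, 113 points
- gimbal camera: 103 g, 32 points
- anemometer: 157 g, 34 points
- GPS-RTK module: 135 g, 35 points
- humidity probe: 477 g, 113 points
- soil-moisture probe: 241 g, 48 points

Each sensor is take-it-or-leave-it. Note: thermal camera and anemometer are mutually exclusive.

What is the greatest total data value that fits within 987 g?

250

Density check — gimbal camera 0.31, gas sampler 0.27, GPS-RTK module 0.26 are the best per g.
Greedy by ratio would take gas sampler + acoustic recorder + gimbal camera + anemometer + GPS-RTK module: 930 g used, total 244.
Replace acoustic recorder and anemometer with magnetometer: the trade gains 6 net, giving 250 at 959 g.
Nothing else feasible within 987 g beats 250.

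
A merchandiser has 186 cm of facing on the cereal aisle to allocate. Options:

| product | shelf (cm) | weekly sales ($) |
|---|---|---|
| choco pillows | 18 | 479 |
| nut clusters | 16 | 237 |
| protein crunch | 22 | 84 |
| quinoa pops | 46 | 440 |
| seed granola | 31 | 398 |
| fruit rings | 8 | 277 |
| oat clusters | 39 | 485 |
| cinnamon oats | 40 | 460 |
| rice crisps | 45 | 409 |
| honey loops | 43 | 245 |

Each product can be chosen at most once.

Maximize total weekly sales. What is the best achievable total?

Filling by ratio: choco pillows + nut clusters + protein crunch + seed granola + fruit rings + oat clusters + cinnamon oats for 2420, with 12 cm left unused.
Replace nut clusters and protein crunch with quinoa pops: the trade gains 119 net, giving 2539 at 182 cm.
Next best is choco pillows + seed granola + fruit rings + oat clusters + cinnamon oats + rice crisps at 2508 (181 cm) — short by 31.

2539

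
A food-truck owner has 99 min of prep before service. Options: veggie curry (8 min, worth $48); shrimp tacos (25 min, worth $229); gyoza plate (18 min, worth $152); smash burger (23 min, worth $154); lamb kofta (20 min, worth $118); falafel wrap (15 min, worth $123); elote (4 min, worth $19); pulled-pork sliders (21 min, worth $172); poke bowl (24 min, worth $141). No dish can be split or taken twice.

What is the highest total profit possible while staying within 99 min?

Density check — shrimp tacos 9.16, gyoza plate 8.44, falafel wrap 8.20, pulled-pork sliders 8.19 are the best per min.
Taking the top-ratio dishes first gives veggie curry + shrimp tacos + gyoza plate + falafel wrap + elote + pulled-pork sliders for 743 (91 min).
Dropping veggie curry and elote frees 12 min; slotting in lamb kofta (20 min) lifts the total to 794 at 99 min.
Runner-up veggie curry + shrimp tacos + gyoza plate + smash burger + elote + pulled-pork sliders tops out at 774.

794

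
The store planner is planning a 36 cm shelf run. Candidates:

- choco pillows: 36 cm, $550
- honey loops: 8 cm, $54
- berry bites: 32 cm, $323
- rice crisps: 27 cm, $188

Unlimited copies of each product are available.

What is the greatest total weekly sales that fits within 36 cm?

Best packing: choco pillows — 36 cm, 550 total.
Nothing else within 36 cm beats 550.

550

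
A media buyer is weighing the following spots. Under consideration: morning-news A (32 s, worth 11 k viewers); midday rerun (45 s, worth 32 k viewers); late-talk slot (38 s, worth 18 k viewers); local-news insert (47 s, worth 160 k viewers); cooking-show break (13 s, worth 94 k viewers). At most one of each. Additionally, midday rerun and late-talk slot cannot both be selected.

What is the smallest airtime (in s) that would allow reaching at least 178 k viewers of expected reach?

60

Minimise s subject to total expected reach ≥ 178.
Taking local-news insert + cooking-show break gives 254 (≥ 178) for 60 s.
No combination under 60 s hits 178.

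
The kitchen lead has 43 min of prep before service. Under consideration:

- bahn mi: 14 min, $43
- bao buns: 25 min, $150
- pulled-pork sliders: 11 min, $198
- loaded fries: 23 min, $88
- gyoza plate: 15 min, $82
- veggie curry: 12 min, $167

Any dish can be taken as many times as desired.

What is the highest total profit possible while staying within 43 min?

594

Ranking by ratio (profit/min): pulled-pork sliders 18.00, veggie curry 13.92, bao buns 6.00.
The ratio ordering already packs tightly: 3×pulled-pork sliders, 33 min, 594.
That's the maximum — no swap from here does better than 594.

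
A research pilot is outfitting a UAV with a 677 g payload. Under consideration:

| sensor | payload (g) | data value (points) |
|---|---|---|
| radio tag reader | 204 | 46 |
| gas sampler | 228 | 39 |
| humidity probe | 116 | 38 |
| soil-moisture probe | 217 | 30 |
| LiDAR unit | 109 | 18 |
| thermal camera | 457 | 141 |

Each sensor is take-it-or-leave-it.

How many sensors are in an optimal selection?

2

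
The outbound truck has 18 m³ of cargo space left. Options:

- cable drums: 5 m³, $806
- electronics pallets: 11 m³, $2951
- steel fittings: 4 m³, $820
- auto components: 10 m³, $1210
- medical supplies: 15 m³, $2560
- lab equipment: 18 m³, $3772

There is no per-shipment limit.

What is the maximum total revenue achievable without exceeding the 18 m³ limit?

A density-first pass picks electronics pallets + steel fittings — 3771 at 15 m³.
Dropping electronics pallets and steel fittings frees 15 m³; slotting in lab equipment (18 m³) lifts the total to 3772 at 18 m³.

3772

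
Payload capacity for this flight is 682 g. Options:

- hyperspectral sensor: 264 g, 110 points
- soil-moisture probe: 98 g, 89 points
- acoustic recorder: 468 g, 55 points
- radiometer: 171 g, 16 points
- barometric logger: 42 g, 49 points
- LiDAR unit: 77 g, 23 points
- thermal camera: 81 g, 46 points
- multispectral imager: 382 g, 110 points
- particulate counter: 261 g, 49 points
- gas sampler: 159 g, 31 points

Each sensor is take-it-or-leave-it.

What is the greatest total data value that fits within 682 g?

The ratio heuristic lands on hyperspectral sensor + soil-moisture probe + barometric logger + LiDAR unit + thermal camera (317) but leaves 120 g idle.
Dropping LiDAR unit frees 77 g; slotting in gas sampler (159 g) lifts the total to 325 at 644 g.
Next best is hyperspectral sensor + soil-moisture probe + barometric logger + LiDAR unit + thermal camera at 317 (562 g) — short by 8.

325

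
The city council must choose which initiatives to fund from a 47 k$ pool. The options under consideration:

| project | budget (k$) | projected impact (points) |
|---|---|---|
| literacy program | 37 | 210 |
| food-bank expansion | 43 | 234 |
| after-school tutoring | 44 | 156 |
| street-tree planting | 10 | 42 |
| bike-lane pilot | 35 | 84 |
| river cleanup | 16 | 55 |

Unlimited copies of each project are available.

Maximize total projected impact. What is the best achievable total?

Literacy program + street-tree planting uses 47 of the 47 k$ and totals 252.

252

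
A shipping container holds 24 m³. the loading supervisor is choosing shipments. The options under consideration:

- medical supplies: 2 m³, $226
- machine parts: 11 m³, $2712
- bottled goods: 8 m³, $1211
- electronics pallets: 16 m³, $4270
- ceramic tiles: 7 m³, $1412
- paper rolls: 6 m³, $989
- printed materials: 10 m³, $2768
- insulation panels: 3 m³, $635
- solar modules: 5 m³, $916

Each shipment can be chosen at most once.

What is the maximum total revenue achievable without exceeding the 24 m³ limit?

6115

Taking machine parts + printed materials + insulation panels: 24 m³ used, 6115 in revenue.
Next best is electronics pallets + insulation panels + solar modules at 5821 (24 m³) — short by 294.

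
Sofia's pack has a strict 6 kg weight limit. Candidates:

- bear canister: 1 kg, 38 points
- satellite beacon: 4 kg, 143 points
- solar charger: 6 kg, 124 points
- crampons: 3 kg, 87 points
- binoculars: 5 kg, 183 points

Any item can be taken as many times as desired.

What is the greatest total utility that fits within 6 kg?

6×bear canister uses 6 of the 6 kg and totals 228.

228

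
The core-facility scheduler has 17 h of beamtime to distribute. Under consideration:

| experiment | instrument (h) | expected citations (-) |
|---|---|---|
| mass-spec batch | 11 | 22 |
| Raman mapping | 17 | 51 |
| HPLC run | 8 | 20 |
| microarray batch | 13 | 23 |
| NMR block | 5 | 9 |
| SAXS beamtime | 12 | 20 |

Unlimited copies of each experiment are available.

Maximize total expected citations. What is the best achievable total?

51

Best packing: Raman mapping — 17 h, 51 total.
No other feasible combination exceeds 51.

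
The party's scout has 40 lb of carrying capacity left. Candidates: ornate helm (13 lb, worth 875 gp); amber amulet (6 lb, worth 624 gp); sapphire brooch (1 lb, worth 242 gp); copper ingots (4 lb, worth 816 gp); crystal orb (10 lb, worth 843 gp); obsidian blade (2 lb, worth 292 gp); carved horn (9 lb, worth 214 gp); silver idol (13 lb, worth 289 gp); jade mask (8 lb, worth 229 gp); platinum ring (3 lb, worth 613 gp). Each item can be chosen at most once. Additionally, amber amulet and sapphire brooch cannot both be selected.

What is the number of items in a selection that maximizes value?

The maximum value within 40 lb is 4063.
For example ornate helm + amber amulet + copper ingots + crystal orb + obsidian blade + platinum ring achieves it, using 38 lb.
Any selection reaching 4063 contains exactly 6 items.

6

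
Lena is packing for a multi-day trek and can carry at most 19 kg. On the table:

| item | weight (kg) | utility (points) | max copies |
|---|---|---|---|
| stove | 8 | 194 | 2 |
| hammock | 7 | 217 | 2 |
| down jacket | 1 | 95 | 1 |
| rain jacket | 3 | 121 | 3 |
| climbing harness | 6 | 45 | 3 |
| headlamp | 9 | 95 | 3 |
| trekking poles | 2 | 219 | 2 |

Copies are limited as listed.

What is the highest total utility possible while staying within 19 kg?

The ratio heuristic lands on down jacket + 3×rain jacket + 2×trekking poles (896) but leaves 5 kg idle.
Replace rain jacket with hammock: the trade gains 96 net, giving 992 at 18 kg.
Every other selection either busts 19 kg or exceeds an availability limit or fails to beat 992.

992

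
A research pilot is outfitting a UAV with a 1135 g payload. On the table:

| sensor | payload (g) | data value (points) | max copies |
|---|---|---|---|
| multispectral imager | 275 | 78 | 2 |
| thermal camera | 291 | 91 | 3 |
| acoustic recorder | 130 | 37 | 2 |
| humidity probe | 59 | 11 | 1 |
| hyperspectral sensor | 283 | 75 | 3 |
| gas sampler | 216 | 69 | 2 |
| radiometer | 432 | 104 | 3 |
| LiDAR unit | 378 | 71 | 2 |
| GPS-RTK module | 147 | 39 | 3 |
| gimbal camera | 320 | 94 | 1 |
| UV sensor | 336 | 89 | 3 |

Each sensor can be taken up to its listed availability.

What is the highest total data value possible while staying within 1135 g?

347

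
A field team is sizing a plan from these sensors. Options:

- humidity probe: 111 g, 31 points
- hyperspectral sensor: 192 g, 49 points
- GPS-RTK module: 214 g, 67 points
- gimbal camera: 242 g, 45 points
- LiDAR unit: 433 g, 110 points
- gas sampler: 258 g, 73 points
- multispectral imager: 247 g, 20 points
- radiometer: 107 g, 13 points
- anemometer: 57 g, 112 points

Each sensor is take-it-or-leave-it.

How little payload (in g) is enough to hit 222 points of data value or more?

Need the lightest bundle worth ≥ 222.
hyperspectral sensor + GPS-RTK module + anemometer: 228 data value at 463 g.
Any bundle with less than 463 g falls short of 222.

463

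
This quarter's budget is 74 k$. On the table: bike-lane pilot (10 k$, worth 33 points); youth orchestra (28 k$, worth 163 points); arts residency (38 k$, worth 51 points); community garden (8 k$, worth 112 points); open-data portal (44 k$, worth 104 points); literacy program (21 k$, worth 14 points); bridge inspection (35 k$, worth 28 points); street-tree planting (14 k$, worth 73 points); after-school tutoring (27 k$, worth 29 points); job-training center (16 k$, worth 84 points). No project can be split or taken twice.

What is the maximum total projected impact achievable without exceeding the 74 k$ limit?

432

Taking youth orchestra + community garden + street-tree planting + job-training center: 66 k$ used, 432 in projected impact.
An exhaustive check of the 1024 subsets confirms 432.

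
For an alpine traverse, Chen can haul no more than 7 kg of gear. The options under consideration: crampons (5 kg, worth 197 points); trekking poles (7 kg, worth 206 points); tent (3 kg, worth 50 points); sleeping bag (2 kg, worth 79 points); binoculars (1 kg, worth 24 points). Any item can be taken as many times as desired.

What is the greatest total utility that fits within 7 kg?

276

Taking the top-ratio items first gives 3×sleeping bag + binoculars for 261 (7 kg).
The 5 kg tied up in 2×sleeping bag and binoculars is better spent on crampons — total rises to 276 (7 kg).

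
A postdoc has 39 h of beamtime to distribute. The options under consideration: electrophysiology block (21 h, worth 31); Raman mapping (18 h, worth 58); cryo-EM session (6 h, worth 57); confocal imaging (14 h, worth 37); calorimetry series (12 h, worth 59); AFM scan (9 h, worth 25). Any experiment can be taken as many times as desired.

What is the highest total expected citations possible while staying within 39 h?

Density check — cryo-EM session 9.50, calorimetry series 4.92, Raman mapping 3.22, AFM scan 2.78 are the best per h.
The ratio ordering already packs tightly: 6×cryo-EM session, 36 h, 342.
That's the maximum — no swap from here does better than 342.

342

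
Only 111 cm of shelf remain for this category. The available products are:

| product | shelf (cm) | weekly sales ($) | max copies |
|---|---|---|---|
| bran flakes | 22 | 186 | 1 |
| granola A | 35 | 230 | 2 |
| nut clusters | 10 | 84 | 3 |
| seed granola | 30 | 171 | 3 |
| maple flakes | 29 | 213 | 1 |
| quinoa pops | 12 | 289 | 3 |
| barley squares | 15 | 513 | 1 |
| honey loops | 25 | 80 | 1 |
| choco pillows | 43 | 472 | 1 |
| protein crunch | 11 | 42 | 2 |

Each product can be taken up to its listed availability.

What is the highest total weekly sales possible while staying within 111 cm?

1936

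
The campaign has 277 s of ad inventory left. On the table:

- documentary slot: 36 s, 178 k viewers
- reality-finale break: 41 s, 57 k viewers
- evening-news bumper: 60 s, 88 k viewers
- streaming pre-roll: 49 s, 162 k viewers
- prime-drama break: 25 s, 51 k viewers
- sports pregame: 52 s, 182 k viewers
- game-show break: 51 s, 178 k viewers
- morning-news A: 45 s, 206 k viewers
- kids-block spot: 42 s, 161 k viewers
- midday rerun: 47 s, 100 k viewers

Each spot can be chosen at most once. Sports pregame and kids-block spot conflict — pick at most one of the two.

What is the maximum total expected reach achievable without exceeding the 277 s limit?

985

Ranking by ratio (expected reach/s): documentary slot 4.94, morning-news A 4.58, kids-block spot 3.83, sports pregame 3.50.
Taking documentary slot + streaming pre-roll + game-show break + morning-news A + kids-block spot + midday rerun: 270 s used, 985 in expected reach.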